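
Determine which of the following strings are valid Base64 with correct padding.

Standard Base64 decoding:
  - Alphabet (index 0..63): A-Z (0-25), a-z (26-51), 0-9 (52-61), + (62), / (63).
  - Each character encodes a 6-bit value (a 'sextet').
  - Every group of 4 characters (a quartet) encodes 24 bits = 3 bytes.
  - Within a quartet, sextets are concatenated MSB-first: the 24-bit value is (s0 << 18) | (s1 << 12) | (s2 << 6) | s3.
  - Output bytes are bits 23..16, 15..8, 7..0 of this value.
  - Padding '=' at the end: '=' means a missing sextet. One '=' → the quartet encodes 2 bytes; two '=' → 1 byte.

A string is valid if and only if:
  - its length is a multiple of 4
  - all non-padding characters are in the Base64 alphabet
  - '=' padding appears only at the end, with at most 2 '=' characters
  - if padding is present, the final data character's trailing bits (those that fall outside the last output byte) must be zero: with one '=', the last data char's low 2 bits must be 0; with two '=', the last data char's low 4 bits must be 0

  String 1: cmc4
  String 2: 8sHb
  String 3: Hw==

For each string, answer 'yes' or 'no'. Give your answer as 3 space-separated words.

Answer: yes yes yes

Derivation:
String 1: 'cmc4' → valid
String 2: '8sHb' → valid
String 3: 'Hw==' → valid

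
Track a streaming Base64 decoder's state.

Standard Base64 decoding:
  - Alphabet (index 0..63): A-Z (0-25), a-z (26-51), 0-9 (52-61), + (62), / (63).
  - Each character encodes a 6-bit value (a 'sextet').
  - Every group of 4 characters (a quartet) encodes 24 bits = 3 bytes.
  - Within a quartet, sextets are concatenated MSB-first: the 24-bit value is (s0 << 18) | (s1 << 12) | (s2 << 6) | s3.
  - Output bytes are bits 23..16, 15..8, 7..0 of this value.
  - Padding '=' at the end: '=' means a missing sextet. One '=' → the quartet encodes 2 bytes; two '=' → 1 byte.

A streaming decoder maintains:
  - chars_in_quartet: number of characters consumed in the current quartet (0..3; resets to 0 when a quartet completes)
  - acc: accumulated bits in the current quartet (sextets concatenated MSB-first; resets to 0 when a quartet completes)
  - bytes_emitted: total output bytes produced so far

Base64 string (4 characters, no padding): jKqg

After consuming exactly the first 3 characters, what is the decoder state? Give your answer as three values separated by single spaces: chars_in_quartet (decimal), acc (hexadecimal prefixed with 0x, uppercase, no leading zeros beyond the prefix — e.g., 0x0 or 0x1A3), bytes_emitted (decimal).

Answer: 3 0x232AA 0

Derivation:
After char 0 ('j'=35): chars_in_quartet=1 acc=0x23 bytes_emitted=0
After char 1 ('K'=10): chars_in_quartet=2 acc=0x8CA bytes_emitted=0
After char 2 ('q'=42): chars_in_quartet=3 acc=0x232AA bytes_emitted=0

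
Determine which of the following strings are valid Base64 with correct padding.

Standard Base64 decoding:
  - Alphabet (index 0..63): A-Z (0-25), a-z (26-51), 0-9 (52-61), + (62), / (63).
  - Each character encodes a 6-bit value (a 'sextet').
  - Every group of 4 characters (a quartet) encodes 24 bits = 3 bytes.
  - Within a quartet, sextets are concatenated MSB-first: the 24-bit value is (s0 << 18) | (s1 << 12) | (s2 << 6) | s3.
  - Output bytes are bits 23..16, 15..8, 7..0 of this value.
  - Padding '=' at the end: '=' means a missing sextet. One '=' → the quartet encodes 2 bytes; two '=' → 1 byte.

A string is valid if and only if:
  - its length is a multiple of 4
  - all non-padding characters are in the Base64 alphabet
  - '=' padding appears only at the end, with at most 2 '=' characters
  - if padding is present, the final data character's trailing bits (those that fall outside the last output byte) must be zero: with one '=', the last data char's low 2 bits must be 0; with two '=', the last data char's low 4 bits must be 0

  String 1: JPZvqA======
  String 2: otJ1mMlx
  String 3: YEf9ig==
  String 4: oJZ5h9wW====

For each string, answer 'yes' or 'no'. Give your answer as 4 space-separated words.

String 1: 'JPZvqA======' → invalid (6 pad chars (max 2))
String 2: 'otJ1mMlx' → valid
String 3: 'YEf9ig==' → valid
String 4: 'oJZ5h9wW====' → invalid (4 pad chars (max 2))

Answer: no yes yes no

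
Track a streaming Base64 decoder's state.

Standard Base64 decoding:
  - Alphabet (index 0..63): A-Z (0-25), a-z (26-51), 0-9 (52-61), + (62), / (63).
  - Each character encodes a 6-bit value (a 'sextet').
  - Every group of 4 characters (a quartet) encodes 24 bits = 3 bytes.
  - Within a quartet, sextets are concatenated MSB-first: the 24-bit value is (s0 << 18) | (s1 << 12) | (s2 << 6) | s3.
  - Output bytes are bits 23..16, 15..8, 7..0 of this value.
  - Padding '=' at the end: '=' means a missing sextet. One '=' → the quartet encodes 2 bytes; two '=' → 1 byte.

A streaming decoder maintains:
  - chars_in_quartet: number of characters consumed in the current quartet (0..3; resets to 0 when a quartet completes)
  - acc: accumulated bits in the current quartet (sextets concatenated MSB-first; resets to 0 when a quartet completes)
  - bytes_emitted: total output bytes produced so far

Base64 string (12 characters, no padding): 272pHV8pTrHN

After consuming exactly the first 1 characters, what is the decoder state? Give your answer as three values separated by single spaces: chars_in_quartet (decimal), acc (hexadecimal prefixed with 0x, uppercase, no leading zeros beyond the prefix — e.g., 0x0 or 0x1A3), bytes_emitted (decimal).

Answer: 1 0x36 0

Derivation:
After char 0 ('2'=54): chars_in_quartet=1 acc=0x36 bytes_emitted=0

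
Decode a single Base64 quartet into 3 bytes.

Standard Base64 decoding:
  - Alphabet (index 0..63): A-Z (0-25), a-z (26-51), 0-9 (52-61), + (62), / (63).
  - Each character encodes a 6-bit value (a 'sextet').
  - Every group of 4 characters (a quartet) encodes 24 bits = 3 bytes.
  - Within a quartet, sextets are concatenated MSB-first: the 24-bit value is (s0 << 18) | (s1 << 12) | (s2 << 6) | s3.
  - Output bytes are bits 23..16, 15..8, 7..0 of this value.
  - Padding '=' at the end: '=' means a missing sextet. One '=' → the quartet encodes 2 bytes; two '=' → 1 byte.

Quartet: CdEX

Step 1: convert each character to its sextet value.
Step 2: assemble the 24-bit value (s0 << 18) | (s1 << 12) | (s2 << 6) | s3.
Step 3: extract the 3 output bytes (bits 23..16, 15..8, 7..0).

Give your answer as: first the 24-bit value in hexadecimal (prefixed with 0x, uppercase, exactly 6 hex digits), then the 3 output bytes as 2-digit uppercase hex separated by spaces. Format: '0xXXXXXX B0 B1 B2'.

Sextets: C=2, d=29, E=4, X=23
24-bit: (2<<18) | (29<<12) | (4<<6) | 23
      = 0x080000 | 0x01D000 | 0x000100 | 0x000017
      = 0x09D117
Bytes: (v>>16)&0xFF=09, (v>>8)&0xFF=D1, v&0xFF=17

Answer: 0x09D117 09 D1 17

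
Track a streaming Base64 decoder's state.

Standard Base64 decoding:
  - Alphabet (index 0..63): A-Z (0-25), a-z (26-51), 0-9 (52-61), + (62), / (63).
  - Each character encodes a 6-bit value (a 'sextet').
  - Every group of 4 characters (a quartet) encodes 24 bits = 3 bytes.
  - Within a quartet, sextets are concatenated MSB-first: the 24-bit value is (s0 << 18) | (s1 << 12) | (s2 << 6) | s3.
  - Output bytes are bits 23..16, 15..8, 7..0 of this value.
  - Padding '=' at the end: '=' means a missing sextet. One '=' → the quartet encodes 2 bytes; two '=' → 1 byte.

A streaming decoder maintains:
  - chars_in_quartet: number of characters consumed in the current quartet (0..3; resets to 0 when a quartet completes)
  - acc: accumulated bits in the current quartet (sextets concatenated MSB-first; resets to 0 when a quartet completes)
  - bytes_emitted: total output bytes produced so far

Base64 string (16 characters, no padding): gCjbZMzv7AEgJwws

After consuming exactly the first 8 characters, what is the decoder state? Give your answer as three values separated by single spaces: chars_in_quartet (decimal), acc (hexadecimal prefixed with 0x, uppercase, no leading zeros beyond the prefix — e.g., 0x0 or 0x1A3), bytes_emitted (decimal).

After char 0 ('g'=32): chars_in_quartet=1 acc=0x20 bytes_emitted=0
After char 1 ('C'=2): chars_in_quartet=2 acc=0x802 bytes_emitted=0
After char 2 ('j'=35): chars_in_quartet=3 acc=0x200A3 bytes_emitted=0
After char 3 ('b'=27): chars_in_quartet=4 acc=0x8028DB -> emit 80 28 DB, reset; bytes_emitted=3
After char 4 ('Z'=25): chars_in_quartet=1 acc=0x19 bytes_emitted=3
After char 5 ('M'=12): chars_in_quartet=2 acc=0x64C bytes_emitted=3
After char 6 ('z'=51): chars_in_quartet=3 acc=0x19333 bytes_emitted=3
After char 7 ('v'=47): chars_in_quartet=4 acc=0x64CCEF -> emit 64 CC EF, reset; bytes_emitted=6

Answer: 0 0x0 6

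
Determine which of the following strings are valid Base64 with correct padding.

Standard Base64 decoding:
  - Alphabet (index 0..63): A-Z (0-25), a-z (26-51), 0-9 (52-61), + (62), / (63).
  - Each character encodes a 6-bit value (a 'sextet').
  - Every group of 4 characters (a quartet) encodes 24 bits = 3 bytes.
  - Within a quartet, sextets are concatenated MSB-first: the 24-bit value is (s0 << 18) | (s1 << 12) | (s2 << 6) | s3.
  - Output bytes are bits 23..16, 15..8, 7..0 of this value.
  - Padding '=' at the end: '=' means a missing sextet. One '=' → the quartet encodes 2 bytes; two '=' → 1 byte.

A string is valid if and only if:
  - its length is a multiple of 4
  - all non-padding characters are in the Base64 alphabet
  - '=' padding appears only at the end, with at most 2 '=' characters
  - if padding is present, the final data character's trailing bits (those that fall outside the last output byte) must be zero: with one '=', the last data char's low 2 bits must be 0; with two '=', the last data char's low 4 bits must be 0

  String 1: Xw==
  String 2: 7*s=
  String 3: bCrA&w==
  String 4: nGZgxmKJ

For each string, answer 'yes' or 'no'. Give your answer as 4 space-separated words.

String 1: 'Xw==' → valid
String 2: '7*s=' → invalid (bad char(s): ['*'])
String 3: 'bCrA&w==' → invalid (bad char(s): ['&'])
String 4: 'nGZgxmKJ' → valid

Answer: yes no no yes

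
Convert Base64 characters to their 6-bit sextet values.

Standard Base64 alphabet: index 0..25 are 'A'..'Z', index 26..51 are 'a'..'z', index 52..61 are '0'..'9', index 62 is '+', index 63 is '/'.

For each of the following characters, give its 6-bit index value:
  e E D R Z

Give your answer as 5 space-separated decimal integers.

Answer: 30 4 3 17 25

Derivation:
'e': a..z range, 26 + ord('e') − ord('a') = 30
'E': A..Z range, ord('E') − ord('A') = 4
'D': A..Z range, ord('D') − ord('A') = 3
'R': A..Z range, ord('R') − ord('A') = 17
'Z': A..Z range, ord('Z') − ord('A') = 25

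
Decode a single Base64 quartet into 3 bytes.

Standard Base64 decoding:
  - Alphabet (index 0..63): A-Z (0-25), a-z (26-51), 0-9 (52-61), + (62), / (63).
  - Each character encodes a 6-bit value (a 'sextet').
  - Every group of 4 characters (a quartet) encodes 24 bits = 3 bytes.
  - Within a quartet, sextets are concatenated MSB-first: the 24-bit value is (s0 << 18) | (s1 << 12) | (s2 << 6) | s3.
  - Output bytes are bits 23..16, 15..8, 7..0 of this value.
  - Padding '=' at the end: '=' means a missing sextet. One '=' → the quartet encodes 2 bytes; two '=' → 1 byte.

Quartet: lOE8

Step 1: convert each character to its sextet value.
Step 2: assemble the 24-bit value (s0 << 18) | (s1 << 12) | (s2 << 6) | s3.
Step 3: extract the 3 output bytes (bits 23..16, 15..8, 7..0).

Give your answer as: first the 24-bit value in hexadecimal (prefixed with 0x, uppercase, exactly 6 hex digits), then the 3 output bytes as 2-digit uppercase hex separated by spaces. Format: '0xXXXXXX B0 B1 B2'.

Sextets: l=37, O=14, E=4, 8=60
24-bit: (37<<18) | (14<<12) | (4<<6) | 60
      = 0x940000 | 0x00E000 | 0x000100 | 0x00003C
      = 0x94E13C
Bytes: (v>>16)&0xFF=94, (v>>8)&0xFF=E1, v&0xFF=3C

Answer: 0x94E13C 94 E1 3C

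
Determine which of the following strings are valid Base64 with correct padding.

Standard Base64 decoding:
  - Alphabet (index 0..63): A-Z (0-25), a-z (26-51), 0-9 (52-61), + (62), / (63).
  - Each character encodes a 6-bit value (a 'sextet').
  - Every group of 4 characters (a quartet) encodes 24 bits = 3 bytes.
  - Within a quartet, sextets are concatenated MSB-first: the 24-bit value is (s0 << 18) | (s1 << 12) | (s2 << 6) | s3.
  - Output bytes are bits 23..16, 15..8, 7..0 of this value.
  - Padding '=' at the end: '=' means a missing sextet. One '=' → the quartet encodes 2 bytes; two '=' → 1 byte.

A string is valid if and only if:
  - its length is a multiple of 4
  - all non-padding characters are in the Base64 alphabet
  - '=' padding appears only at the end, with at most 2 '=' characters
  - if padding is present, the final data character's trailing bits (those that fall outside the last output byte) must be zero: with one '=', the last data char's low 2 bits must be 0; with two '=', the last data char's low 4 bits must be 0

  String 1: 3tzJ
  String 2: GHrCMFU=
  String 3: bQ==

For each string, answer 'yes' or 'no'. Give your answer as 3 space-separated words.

String 1: '3tzJ' → valid
String 2: 'GHrCMFU=' → valid
String 3: 'bQ==' → valid

Answer: yes yes yes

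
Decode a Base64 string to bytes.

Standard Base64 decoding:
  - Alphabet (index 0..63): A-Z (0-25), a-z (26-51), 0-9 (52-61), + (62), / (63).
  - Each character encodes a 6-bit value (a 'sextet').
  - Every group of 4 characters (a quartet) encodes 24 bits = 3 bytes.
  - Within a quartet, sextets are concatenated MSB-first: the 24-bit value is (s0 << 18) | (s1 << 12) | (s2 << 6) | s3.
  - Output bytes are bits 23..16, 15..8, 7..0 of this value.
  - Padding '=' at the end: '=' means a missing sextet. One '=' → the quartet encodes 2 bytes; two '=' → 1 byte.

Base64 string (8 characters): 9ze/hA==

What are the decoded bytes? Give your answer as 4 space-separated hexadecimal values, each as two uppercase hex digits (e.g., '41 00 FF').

Answer: F7 37 BF 84

Derivation:
After char 0 ('9'=61): chars_in_quartet=1 acc=0x3D bytes_emitted=0
After char 1 ('z'=51): chars_in_quartet=2 acc=0xF73 bytes_emitted=0
After char 2 ('e'=30): chars_in_quartet=3 acc=0x3DCDE bytes_emitted=0
After char 3 ('/'=63): chars_in_quartet=4 acc=0xF737BF -> emit F7 37 BF, reset; bytes_emitted=3
After char 4 ('h'=33): chars_in_quartet=1 acc=0x21 bytes_emitted=3
After char 5 ('A'=0): chars_in_quartet=2 acc=0x840 bytes_emitted=3
Padding '==': partial quartet acc=0x840 -> emit 84; bytes_emitted=4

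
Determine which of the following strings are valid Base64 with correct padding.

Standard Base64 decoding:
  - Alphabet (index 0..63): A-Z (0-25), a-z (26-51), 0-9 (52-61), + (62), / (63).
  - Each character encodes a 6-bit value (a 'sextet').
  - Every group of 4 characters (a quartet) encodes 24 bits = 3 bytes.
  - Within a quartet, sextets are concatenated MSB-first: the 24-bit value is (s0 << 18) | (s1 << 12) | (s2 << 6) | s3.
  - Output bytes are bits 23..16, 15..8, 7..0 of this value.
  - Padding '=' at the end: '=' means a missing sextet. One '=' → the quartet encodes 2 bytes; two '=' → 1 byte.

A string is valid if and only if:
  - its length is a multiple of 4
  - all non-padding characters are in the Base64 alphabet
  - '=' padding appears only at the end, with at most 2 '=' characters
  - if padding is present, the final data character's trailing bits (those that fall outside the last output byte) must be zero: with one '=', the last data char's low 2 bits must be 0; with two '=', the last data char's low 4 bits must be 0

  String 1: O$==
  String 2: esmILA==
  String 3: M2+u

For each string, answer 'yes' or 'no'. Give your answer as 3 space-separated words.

Answer: no yes yes

Derivation:
String 1: 'O$==' → invalid (bad char(s): ['$'])
String 2: 'esmILA==' → valid
String 3: 'M2+u' → valid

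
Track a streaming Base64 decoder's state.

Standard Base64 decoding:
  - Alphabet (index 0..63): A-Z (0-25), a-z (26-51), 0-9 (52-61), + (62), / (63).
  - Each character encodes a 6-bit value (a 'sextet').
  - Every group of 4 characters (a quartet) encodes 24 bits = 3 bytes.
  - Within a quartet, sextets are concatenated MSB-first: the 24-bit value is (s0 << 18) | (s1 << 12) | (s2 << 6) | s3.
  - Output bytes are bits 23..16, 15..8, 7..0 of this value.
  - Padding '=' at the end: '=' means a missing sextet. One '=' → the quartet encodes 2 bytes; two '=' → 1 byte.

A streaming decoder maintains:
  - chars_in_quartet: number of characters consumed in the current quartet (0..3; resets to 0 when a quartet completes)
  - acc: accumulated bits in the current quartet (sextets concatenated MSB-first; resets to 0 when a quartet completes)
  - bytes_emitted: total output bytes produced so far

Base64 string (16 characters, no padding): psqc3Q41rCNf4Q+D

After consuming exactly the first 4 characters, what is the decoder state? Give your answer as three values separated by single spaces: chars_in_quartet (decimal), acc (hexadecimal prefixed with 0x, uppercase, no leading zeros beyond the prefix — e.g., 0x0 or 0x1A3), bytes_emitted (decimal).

Answer: 0 0x0 3

Derivation:
After char 0 ('p'=41): chars_in_quartet=1 acc=0x29 bytes_emitted=0
After char 1 ('s'=44): chars_in_quartet=2 acc=0xA6C bytes_emitted=0
After char 2 ('q'=42): chars_in_quartet=3 acc=0x29B2A bytes_emitted=0
After char 3 ('c'=28): chars_in_quartet=4 acc=0xA6CA9C -> emit A6 CA 9C, reset; bytes_emitted=3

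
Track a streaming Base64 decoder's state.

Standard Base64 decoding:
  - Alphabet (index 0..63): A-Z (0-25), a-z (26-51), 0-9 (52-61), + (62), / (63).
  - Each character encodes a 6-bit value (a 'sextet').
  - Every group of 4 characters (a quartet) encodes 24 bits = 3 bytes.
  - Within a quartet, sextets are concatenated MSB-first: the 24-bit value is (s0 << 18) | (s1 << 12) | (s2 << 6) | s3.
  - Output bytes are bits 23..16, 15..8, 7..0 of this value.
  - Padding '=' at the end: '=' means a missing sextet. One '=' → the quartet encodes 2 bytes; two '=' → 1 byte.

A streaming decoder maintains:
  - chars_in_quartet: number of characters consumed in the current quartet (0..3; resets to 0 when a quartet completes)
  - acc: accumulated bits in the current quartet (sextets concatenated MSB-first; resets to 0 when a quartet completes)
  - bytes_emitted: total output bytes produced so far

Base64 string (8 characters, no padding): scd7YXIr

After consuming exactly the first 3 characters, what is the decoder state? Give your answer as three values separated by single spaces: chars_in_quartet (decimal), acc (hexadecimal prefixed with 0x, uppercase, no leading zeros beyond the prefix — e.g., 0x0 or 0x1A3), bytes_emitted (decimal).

Answer: 3 0x2C71D 0

Derivation:
After char 0 ('s'=44): chars_in_quartet=1 acc=0x2C bytes_emitted=0
After char 1 ('c'=28): chars_in_quartet=2 acc=0xB1C bytes_emitted=0
After char 2 ('d'=29): chars_in_quartet=3 acc=0x2C71D bytes_emitted=0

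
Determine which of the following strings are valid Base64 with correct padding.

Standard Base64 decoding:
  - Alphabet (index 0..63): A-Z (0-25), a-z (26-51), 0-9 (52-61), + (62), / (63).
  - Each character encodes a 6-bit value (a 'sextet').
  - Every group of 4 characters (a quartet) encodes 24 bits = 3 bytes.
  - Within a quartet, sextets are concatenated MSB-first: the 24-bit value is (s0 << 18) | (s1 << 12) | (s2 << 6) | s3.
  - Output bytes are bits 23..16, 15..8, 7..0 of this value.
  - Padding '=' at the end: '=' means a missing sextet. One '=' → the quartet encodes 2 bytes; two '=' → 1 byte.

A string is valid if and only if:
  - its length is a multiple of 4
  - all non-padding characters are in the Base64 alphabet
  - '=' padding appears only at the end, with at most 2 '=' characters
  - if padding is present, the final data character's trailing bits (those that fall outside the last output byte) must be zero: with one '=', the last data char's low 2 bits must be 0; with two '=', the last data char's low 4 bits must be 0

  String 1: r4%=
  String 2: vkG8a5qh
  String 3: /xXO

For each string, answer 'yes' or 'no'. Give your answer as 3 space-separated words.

String 1: 'r4%=' → invalid (bad char(s): ['%'])
String 2: 'vkG8a5qh' → valid
String 3: '/xXO' → valid

Answer: no yes yes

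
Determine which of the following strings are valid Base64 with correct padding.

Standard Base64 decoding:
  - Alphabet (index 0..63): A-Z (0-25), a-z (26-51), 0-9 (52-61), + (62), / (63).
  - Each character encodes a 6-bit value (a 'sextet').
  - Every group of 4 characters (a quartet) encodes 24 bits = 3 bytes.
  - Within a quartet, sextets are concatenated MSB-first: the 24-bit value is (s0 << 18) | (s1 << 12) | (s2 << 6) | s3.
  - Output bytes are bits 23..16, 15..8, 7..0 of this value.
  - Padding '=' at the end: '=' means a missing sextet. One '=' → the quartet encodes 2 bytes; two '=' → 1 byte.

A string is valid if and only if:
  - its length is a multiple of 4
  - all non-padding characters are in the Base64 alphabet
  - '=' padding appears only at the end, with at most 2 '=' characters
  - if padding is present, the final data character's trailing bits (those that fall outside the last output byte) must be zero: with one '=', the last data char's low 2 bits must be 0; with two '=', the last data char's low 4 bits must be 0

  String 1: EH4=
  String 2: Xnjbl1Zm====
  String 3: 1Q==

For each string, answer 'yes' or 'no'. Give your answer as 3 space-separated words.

Answer: yes no yes

Derivation:
String 1: 'EH4=' → valid
String 2: 'Xnjbl1Zm====' → invalid (4 pad chars (max 2))
String 3: '1Q==' → valid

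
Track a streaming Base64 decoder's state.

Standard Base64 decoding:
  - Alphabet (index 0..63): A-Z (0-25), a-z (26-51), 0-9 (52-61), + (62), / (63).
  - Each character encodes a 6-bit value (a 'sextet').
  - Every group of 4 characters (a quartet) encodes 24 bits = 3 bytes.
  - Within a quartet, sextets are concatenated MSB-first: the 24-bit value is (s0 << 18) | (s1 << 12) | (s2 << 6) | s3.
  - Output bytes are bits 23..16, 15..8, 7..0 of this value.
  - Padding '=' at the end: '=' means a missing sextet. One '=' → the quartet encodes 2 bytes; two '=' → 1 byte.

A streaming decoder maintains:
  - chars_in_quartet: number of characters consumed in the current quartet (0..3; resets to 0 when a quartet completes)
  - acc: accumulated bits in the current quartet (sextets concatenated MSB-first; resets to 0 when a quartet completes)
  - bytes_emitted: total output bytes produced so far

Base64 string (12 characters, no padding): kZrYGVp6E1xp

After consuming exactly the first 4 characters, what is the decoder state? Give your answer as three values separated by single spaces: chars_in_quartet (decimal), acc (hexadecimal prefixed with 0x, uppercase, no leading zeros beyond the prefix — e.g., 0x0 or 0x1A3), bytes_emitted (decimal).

After char 0 ('k'=36): chars_in_quartet=1 acc=0x24 bytes_emitted=0
After char 1 ('Z'=25): chars_in_quartet=2 acc=0x919 bytes_emitted=0
After char 2 ('r'=43): chars_in_quartet=3 acc=0x2466B bytes_emitted=0
After char 3 ('Y'=24): chars_in_quartet=4 acc=0x919AD8 -> emit 91 9A D8, reset; bytes_emitted=3

Answer: 0 0x0 3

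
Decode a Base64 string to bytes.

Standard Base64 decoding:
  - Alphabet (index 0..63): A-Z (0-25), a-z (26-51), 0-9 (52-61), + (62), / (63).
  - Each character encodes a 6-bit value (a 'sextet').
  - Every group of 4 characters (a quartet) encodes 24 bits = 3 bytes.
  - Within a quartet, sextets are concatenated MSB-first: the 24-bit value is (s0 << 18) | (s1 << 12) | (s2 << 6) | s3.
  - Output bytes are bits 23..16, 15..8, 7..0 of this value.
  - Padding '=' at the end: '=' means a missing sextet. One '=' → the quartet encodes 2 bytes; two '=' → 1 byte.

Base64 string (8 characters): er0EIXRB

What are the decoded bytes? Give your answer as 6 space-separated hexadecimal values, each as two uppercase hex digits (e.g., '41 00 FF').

Answer: 7A BD 04 21 74 41

Derivation:
After char 0 ('e'=30): chars_in_quartet=1 acc=0x1E bytes_emitted=0
After char 1 ('r'=43): chars_in_quartet=2 acc=0x7AB bytes_emitted=0
After char 2 ('0'=52): chars_in_quartet=3 acc=0x1EAF4 bytes_emitted=0
After char 3 ('E'=4): chars_in_quartet=4 acc=0x7ABD04 -> emit 7A BD 04, reset; bytes_emitted=3
After char 4 ('I'=8): chars_in_quartet=1 acc=0x8 bytes_emitted=3
After char 5 ('X'=23): chars_in_quartet=2 acc=0x217 bytes_emitted=3
After char 6 ('R'=17): chars_in_quartet=3 acc=0x85D1 bytes_emitted=3
After char 7 ('B'=1): chars_in_quartet=4 acc=0x217441 -> emit 21 74 41, reset; bytes_emitted=6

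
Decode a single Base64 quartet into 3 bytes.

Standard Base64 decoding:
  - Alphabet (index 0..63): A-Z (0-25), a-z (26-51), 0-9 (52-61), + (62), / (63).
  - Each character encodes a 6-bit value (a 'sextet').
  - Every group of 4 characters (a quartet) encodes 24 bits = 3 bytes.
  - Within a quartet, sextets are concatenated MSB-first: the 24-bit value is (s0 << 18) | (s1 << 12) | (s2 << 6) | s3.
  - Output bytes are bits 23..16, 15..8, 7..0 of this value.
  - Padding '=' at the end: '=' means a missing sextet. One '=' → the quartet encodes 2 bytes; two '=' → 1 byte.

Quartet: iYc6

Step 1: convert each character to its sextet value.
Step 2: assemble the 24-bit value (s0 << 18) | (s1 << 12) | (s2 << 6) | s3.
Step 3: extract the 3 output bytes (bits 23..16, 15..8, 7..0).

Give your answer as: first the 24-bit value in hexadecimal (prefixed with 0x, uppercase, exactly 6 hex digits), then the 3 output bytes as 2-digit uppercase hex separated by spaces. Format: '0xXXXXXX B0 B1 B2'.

Sextets: i=34, Y=24, c=28, 6=58
24-bit: (34<<18) | (24<<12) | (28<<6) | 58
      = 0x880000 | 0x018000 | 0x000700 | 0x00003A
      = 0x89873A
Bytes: (v>>16)&0xFF=89, (v>>8)&0xFF=87, v&0xFF=3A

Answer: 0x89873A 89 87 3A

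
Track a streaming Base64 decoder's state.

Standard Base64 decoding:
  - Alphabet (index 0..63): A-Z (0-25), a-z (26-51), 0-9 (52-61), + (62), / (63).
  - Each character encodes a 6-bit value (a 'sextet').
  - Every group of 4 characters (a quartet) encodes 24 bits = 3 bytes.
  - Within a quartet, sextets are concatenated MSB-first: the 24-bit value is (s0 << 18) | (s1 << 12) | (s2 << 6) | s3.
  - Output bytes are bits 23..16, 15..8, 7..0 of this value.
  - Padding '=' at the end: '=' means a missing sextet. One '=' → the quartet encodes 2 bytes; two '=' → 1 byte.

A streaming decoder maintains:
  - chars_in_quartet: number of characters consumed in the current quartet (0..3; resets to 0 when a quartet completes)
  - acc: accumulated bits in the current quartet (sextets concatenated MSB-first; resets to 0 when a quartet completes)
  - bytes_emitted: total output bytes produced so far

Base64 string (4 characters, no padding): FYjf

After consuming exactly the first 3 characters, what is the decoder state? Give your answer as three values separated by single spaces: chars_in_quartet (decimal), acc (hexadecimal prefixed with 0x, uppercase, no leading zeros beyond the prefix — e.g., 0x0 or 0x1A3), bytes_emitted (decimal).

Answer: 3 0x5623 0

Derivation:
After char 0 ('F'=5): chars_in_quartet=1 acc=0x5 bytes_emitted=0
After char 1 ('Y'=24): chars_in_quartet=2 acc=0x158 bytes_emitted=0
After char 2 ('j'=35): chars_in_quartet=3 acc=0x5623 bytes_emitted=0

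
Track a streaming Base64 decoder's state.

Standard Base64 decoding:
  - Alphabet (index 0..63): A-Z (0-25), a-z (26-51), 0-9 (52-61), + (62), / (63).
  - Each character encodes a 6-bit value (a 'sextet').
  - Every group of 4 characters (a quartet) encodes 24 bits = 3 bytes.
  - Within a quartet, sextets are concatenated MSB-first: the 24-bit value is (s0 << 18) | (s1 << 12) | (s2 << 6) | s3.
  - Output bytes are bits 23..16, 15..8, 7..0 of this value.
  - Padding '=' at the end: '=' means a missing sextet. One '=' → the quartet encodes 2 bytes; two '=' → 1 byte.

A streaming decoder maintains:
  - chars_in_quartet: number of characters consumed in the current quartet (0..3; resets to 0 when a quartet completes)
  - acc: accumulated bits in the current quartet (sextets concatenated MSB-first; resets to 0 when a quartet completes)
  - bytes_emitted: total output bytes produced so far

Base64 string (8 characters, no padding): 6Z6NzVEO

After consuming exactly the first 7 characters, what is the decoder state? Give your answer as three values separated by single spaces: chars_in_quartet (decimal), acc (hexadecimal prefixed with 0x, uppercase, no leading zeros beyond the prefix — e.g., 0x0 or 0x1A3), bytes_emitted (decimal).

After char 0 ('6'=58): chars_in_quartet=1 acc=0x3A bytes_emitted=0
After char 1 ('Z'=25): chars_in_quartet=2 acc=0xE99 bytes_emitted=0
After char 2 ('6'=58): chars_in_quartet=3 acc=0x3A67A bytes_emitted=0
After char 3 ('N'=13): chars_in_quartet=4 acc=0xE99E8D -> emit E9 9E 8D, reset; bytes_emitted=3
After char 4 ('z'=51): chars_in_quartet=1 acc=0x33 bytes_emitted=3
After char 5 ('V'=21): chars_in_quartet=2 acc=0xCD5 bytes_emitted=3
After char 6 ('E'=4): chars_in_quartet=3 acc=0x33544 bytes_emitted=3

Answer: 3 0x33544 3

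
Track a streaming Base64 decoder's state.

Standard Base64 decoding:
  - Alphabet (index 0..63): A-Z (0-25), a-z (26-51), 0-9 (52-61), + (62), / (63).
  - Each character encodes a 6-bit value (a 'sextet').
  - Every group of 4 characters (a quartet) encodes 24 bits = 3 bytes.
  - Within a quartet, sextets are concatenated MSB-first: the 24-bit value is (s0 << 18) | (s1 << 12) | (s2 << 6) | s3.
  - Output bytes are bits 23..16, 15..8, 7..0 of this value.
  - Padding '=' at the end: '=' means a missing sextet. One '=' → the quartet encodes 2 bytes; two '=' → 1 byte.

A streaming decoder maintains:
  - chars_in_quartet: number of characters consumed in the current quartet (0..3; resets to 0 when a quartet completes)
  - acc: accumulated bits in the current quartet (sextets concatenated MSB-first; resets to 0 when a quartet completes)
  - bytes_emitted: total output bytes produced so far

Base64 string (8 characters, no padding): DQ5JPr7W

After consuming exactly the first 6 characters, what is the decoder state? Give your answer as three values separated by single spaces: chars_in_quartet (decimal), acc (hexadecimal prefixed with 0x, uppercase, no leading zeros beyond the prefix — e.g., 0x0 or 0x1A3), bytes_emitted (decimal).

Answer: 2 0x3EB 3

Derivation:
After char 0 ('D'=3): chars_in_quartet=1 acc=0x3 bytes_emitted=0
After char 1 ('Q'=16): chars_in_quartet=2 acc=0xD0 bytes_emitted=0
After char 2 ('5'=57): chars_in_quartet=3 acc=0x3439 bytes_emitted=0
After char 3 ('J'=9): chars_in_quartet=4 acc=0xD0E49 -> emit 0D 0E 49, reset; bytes_emitted=3
After char 4 ('P'=15): chars_in_quartet=1 acc=0xF bytes_emitted=3
After char 5 ('r'=43): chars_in_quartet=2 acc=0x3EB bytes_emitted=3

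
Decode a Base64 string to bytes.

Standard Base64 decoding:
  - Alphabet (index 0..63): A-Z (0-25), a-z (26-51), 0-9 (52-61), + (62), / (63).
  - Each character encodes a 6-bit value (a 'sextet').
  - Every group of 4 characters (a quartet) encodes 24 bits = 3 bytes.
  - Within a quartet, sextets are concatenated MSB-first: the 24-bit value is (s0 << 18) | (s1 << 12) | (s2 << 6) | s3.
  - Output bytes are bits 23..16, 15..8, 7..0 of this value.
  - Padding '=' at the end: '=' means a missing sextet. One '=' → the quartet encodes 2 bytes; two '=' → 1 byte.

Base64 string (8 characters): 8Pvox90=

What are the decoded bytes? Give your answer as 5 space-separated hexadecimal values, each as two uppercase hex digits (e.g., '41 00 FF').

After char 0 ('8'=60): chars_in_quartet=1 acc=0x3C bytes_emitted=0
After char 1 ('P'=15): chars_in_quartet=2 acc=0xF0F bytes_emitted=0
After char 2 ('v'=47): chars_in_quartet=3 acc=0x3C3EF bytes_emitted=0
After char 3 ('o'=40): chars_in_quartet=4 acc=0xF0FBE8 -> emit F0 FB E8, reset; bytes_emitted=3
After char 4 ('x'=49): chars_in_quartet=1 acc=0x31 bytes_emitted=3
After char 5 ('9'=61): chars_in_quartet=2 acc=0xC7D bytes_emitted=3
After char 6 ('0'=52): chars_in_quartet=3 acc=0x31F74 bytes_emitted=3
Padding '=': partial quartet acc=0x31F74 -> emit C7 DD; bytes_emitted=5

Answer: F0 FB E8 C7 DD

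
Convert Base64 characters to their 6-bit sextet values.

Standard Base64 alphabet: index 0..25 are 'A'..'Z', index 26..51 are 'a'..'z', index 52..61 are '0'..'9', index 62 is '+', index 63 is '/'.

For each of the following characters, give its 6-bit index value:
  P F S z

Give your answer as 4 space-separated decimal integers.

'P': A..Z range, ord('P') − ord('A') = 15
'F': A..Z range, ord('F') − ord('A') = 5
'S': A..Z range, ord('S') − ord('A') = 18
'z': a..z range, 26 + ord('z') − ord('a') = 51

Answer: 15 5 18 51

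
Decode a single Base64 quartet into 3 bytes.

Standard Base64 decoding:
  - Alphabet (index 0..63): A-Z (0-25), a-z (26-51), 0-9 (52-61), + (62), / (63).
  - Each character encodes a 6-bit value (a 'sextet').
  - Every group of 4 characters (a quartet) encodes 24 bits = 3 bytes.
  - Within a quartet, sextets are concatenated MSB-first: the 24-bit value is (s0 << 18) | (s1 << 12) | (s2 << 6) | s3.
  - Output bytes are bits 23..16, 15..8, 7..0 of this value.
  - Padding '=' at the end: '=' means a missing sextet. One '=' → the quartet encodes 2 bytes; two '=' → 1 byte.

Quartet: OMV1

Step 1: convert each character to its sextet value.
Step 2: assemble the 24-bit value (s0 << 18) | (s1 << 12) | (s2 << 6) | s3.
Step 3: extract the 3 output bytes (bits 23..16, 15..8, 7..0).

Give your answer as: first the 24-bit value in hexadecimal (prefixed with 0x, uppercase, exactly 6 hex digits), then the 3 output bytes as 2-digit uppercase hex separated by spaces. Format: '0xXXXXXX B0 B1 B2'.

Sextets: O=14, M=12, V=21, 1=53
24-bit: (14<<18) | (12<<12) | (21<<6) | 53
      = 0x380000 | 0x00C000 | 0x000540 | 0x000035
      = 0x38C575
Bytes: (v>>16)&0xFF=38, (v>>8)&0xFF=C5, v&0xFF=75

Answer: 0x38C575 38 C5 75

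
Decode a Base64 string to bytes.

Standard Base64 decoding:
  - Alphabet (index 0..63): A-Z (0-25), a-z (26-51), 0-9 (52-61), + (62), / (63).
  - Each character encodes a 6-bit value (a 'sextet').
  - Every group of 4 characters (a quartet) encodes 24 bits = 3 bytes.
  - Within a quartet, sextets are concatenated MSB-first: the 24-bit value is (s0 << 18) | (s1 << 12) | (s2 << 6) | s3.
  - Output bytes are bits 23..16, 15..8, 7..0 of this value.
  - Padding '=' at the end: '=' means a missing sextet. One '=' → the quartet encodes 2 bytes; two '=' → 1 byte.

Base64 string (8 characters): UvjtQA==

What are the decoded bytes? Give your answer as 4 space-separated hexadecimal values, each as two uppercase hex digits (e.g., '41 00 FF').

After char 0 ('U'=20): chars_in_quartet=1 acc=0x14 bytes_emitted=0
After char 1 ('v'=47): chars_in_quartet=2 acc=0x52F bytes_emitted=0
After char 2 ('j'=35): chars_in_quartet=3 acc=0x14BE3 bytes_emitted=0
After char 3 ('t'=45): chars_in_quartet=4 acc=0x52F8ED -> emit 52 F8 ED, reset; bytes_emitted=3
After char 4 ('Q'=16): chars_in_quartet=1 acc=0x10 bytes_emitted=3
After char 5 ('A'=0): chars_in_quartet=2 acc=0x400 bytes_emitted=3
Padding '==': partial quartet acc=0x400 -> emit 40; bytes_emitted=4

Answer: 52 F8 ED 40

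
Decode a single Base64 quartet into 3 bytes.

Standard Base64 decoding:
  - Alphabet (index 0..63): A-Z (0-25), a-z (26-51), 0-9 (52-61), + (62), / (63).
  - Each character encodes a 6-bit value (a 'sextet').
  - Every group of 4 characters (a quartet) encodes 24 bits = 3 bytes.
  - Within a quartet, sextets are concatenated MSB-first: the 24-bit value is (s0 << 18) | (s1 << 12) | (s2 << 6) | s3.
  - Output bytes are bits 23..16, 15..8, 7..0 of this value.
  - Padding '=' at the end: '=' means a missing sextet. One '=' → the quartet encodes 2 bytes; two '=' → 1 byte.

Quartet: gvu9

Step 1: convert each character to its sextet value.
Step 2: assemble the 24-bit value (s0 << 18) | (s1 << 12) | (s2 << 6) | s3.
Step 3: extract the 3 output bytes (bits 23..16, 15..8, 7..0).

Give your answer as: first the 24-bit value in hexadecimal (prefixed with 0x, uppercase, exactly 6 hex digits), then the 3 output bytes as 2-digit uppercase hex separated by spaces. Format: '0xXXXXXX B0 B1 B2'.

Answer: 0x82FBBD 82 FB BD

Derivation:
Sextets: g=32, v=47, u=46, 9=61
24-bit: (32<<18) | (47<<12) | (46<<6) | 61
      = 0x800000 | 0x02F000 | 0x000B80 | 0x00003D
      = 0x82FBBD
Bytes: (v>>16)&0xFF=82, (v>>8)&0xFF=FB, v&0xFF=BD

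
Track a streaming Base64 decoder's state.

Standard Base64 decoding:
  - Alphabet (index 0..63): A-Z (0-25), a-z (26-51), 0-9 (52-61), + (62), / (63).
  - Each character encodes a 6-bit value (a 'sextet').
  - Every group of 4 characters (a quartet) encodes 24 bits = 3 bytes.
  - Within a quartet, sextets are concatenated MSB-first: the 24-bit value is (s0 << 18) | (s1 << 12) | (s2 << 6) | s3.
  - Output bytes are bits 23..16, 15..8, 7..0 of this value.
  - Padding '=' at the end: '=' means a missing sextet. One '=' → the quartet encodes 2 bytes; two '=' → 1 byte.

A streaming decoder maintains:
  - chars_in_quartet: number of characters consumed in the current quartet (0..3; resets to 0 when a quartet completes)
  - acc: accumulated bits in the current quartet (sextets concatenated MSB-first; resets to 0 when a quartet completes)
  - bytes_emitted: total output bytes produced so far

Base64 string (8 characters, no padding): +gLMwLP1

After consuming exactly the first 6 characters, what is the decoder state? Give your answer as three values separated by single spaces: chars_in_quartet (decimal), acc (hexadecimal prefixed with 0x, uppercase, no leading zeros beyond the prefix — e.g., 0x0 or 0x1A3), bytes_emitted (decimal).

Answer: 2 0xC0B 3

Derivation:
After char 0 ('+'=62): chars_in_quartet=1 acc=0x3E bytes_emitted=0
After char 1 ('g'=32): chars_in_quartet=2 acc=0xFA0 bytes_emitted=0
After char 2 ('L'=11): chars_in_quartet=3 acc=0x3E80B bytes_emitted=0
After char 3 ('M'=12): chars_in_quartet=4 acc=0xFA02CC -> emit FA 02 CC, reset; bytes_emitted=3
After char 4 ('w'=48): chars_in_quartet=1 acc=0x30 bytes_emitted=3
After char 5 ('L'=11): chars_in_quartet=2 acc=0xC0B bytes_emitted=3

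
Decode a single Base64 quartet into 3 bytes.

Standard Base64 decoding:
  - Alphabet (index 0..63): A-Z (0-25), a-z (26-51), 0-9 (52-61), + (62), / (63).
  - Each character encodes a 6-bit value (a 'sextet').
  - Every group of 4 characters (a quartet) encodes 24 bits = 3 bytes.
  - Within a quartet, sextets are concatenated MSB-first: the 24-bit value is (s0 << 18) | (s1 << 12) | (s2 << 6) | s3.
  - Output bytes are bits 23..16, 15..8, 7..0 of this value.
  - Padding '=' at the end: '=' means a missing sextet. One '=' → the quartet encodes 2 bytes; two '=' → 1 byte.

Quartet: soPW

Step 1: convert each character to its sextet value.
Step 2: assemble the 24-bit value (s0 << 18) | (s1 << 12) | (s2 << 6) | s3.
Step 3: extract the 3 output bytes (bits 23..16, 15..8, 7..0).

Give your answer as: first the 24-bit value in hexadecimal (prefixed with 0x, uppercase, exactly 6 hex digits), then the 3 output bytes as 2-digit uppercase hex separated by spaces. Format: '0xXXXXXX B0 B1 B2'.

Answer: 0xB283D6 B2 83 D6

Derivation:
Sextets: s=44, o=40, P=15, W=22
24-bit: (44<<18) | (40<<12) | (15<<6) | 22
      = 0xB00000 | 0x028000 | 0x0003C0 | 0x000016
      = 0xB283D6
Bytes: (v>>16)&0xFF=B2, (v>>8)&0xFF=83, v&0xFF=D6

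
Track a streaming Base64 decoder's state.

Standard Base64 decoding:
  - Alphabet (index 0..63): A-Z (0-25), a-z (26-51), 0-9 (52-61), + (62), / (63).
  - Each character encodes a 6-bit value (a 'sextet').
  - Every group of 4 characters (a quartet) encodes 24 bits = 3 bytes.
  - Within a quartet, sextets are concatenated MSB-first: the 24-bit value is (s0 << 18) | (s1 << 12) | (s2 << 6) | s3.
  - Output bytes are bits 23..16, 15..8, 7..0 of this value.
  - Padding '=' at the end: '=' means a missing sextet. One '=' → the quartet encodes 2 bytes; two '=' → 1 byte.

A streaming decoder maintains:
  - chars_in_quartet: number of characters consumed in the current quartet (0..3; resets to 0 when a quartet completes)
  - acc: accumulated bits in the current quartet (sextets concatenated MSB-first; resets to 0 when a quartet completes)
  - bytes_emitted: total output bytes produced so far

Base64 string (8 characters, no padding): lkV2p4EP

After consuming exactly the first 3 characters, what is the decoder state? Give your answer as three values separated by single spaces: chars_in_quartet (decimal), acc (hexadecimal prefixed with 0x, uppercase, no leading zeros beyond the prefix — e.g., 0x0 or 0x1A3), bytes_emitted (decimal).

Answer: 3 0x25915 0

Derivation:
After char 0 ('l'=37): chars_in_quartet=1 acc=0x25 bytes_emitted=0
After char 1 ('k'=36): chars_in_quartet=2 acc=0x964 bytes_emitted=0
After char 2 ('V'=21): chars_in_quartet=3 acc=0x25915 bytes_emitted=0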